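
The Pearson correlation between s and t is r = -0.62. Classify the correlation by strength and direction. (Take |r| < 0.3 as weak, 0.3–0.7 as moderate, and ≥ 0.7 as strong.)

moderate negative

r = -0.62 < 0 so the relationship is negative.
|r| = 0.62, which falls in the moderate range.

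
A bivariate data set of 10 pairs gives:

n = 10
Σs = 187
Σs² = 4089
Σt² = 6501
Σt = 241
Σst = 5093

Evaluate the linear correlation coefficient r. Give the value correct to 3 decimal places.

r = (nΣst − ΣsΣt) / √[(nΣs² − (Σs)²)(nΣt² − (Σt)²)]
Numerator: 10×5093 − 187×241 = 5863
Denominator: √[(40890 − 34969)(65010 − 58081)] = √[5921 × 6929] = 6405.2017
r = 5863 / 6405.2017 ≈ 0.915

0.915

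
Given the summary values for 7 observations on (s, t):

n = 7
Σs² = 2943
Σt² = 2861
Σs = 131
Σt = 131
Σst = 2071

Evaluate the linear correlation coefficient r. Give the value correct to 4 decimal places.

-0.8484

r = (nΣst − ΣsΣt) / √[(nΣs² − (Σs)²)(nΣt² − (Σt)²)]
Numerator: 7×2071 − 131×131 = -2664
Denominator: √[(20601 − 17161)(20027 − 17161)] = √[3440 × 2866] = 3139.9108
r = -2664 / 3139.9108 ≈ -0.8484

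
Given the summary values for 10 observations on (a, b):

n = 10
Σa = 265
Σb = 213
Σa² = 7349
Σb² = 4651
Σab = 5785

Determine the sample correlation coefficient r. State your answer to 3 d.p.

r = (nΣab − ΣaΣb) / √[(nΣa² − (Σa)²)(nΣb² − (Σb)²)]
Numerator: 10×5785 − 265×213 = 1405
Denominator: √[(73490 − 70225)(46510 − 45369)] = √[3265 × 1141] = 1930.1205
r = 1405 / 1930.1205 ≈ 0.728

0.728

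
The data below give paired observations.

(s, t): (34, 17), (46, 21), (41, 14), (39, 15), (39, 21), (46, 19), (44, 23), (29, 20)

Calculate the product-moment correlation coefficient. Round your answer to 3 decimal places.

0.194

n = 8, Σs = 318, Σt = 150, Σs² = 12888, Σt² = 2882, Σst = 5988
nΣst − ΣsΣt = 47904 − 47700 = 204
nΣs² − (Σs)² = 103104 − 101124 = 1980; nΣt² − (Σt)² = 23056 − 22500 = 556
r = 204 / √(1980 × 556) = 204 / 1049.2283 ≈ 0.194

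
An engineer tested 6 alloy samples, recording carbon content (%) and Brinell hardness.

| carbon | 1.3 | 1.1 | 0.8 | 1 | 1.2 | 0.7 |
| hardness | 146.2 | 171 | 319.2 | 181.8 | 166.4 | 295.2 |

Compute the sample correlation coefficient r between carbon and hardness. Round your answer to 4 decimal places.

n = 6, Σx = 6.1, Σy = 1279.8, Σx² = 6.47, Σy² = 300387.32, Σxy = 1221.64
nΣxy − ΣxΣy = 7329.84 − 7806.78 = -476.94
nΣx² − (Σx)² = 38.82 − 37.21 = 1.61; nΣy² − (Σy)² = 1802323.92 − 1637888.04 = 164435.88
r = -476.94 / √(1.61 × 164435.88) = -476.94 / 514.5306 ≈ -0.9269

-0.9269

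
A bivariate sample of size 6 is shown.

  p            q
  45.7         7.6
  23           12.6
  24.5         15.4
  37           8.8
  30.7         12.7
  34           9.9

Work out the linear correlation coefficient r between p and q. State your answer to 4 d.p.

n = 6, Σp = 194.9, Σq = 67, Σp² = 6685.23, Σq² = 790.42, Σpq = 2066.51
nΣpq − ΣpΣq = 12399.06 − 13058.3 = -659.24
nΣp² − (Σp)² = 40111.38 − 37986.01 = 2125.37; nΣq² − (Σq)² = 4742.52 − 4489 = 253.52
r = -659.24 / √(2125.37 × 253.52) = -659.24 / 734.0462 ≈ -0.8981

-0.8981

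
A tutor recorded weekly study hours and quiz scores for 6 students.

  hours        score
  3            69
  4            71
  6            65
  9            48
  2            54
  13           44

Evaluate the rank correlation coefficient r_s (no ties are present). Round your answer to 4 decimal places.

Rank hours: 2, 3, 4, 5, 1, 6
Rank score: 5, 6, 4, 2, 3, 1
d = rank(hours) − rank(score): -3, -3, 0, 3, -2, 5; Σd² = 56
ρ = 1 − 6Σd² / [n(n²−1)] = 1 − 6×56 / (6×35) = 1 − 336/210 ≈ -0.6000

-0.6000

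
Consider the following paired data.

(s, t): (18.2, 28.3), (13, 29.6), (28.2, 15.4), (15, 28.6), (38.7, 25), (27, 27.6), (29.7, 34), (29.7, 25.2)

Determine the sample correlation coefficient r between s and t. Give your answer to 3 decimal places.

-0.289

n = 8, Σs = 199.5, Σt = 213.7, Σs² = 5511.35, Σt² = 5909.97, Σst = 5234.08
nΣst − ΣsΣt = 41872.64 − 42633.15 = -760.51
nΣs² − (Σs)² = 44090.8 − 39800.25 = 4290.55; nΣt² − (Σt)² = 47279.76 − 45667.69 = 1612.07
r = -760.51 / √(4290.55 × 1612.07) = -760.51 / 2629.9557 ≈ -0.289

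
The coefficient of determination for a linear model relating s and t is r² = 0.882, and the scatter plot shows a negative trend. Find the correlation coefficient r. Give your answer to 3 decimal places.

-0.939

|r| = √0.882 = 0.939
The association is negative, so r = −0.939.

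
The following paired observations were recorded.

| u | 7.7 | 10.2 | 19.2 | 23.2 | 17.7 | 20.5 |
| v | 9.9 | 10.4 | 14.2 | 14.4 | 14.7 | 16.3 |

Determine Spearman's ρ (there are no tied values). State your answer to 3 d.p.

Rank u: 1, 2, 4, 6, 3, 5
Rank v: 1, 2, 3, 4, 5, 6
d = rank(u) − rank(v): 0, 0, 1, 2, -2, -1; Σd² = 10
ρ = 1 − 6Σd² / [n(n²−1)] = 1 − 6×10 / (6×35) = 1 − 60/210 ≈ 0.714

0.714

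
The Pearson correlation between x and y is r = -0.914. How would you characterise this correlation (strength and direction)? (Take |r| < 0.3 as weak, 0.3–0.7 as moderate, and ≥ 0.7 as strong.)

r = -0.914 < 0 so the relationship is negative.
|r| = 0.914, which falls in the strong range.

strong negative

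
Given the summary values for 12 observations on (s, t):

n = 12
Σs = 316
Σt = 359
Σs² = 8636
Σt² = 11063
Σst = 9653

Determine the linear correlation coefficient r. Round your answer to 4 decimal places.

0.6253

r = (nΣst − ΣsΣt) / √[(nΣs² − (Σs)²)(nΣt² − (Σt)²)]
Numerator: 12×9653 − 316×359 = 2392
Denominator: √[(103632 − 99856)(132756 − 128881)] = √[3776 × 3875] = 3825.1797
r = 2392 / 3825.1797 ≈ 0.6253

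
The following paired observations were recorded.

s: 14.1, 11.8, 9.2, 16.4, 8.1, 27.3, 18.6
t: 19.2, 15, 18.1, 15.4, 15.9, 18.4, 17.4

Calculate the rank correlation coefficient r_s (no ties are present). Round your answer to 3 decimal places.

0.286

Rank s: 4, 3, 2, 5, 1, 7, 6
Rank t: 7, 1, 5, 2, 3, 6, 4
d = rank(s) − rank(t): -3, 2, -3, 3, -2, 1, 2; Σd² = 40
ρ = 1 − 6Σd² / [n(n²−1)] = 1 − 6×40 / (7×48) = 1 − 240/336 ≈ 0.286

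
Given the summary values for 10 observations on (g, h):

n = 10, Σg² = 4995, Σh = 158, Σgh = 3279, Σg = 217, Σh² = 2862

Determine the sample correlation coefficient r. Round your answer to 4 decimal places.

-0.4626

r = (nΣgh − ΣgΣh) / √[(nΣg² − (Σg)²)(nΣh² − (Σh)²)]
Numerator: 10×3279 − 217×158 = -1496
Denominator: √[(49950 − 47089)(28620 − 24964)] = √[2861 × 3656] = 3234.1639
r = -1496 / 3234.1639 ≈ -0.4626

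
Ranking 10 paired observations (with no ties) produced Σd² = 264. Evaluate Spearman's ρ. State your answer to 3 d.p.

ρ = 1 − 6Σd² / [n(n²−1)] = 1 − 6×264 / (10×99)
  = 1 − 1584/990 = 1 − 1.6000 ≈ -0.600

-0.600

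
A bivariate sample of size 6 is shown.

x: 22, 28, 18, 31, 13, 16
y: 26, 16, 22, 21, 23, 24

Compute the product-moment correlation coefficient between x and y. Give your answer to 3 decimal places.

-0.551

n = 6, Σx = 128, Σy = 132, Σx² = 2978, Σy² = 2962, Σxy = 2750
nΣxy − ΣxΣy = 16500 − 16896 = -396
nΣx² − (Σx)² = 17868 − 16384 = 1484; nΣy² − (Σy)² = 17772 − 17424 = 348
r = -396 / √(1484 × 348) = -396 / 718.6320 ≈ -0.551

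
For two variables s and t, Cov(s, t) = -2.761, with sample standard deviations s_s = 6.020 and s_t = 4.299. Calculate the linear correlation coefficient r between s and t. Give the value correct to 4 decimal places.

-0.1067

r = Cov(s,t) / (s_s · s_t) = -2.761 / (6.020 × 4.299)
  = -2.761 / 25.8800 ≈ -0.1067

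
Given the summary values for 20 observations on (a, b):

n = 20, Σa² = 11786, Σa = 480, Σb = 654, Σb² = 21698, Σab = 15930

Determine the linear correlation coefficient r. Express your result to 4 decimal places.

r = (nΣab − ΣaΣb) / √[(nΣa² − (Σa)²)(nΣb² − (Σb)²)]
Numerator: 20×15930 − 480×654 = 4680
Denominator: √[(235720 − 230400)(433960 − 427716)] = √[5320 × 6244] = 5763.5128
r = 4680 / 5763.5128 ≈ 0.8120

0.8120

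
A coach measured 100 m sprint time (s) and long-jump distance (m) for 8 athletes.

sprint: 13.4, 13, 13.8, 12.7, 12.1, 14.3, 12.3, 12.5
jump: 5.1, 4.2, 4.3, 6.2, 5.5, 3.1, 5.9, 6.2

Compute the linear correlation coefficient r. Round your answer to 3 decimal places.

-0.842

n = 8, Σx = 104.1, Σy = 40.5, Σx² = 1358.73, Σy² = 213.69, Σxy = 521.97
nΣxy − ΣxΣy = 4175.76 − 4216.05 = -40.29
nΣx² − (Σx)² = 10869.84 − 10836.81 = 33.03; nΣy² − (Σy)² = 1709.52 − 1640.25 = 69.27
r = -40.29 / √(33.03 × 69.27) = -40.29 / 47.8329 ≈ -0.842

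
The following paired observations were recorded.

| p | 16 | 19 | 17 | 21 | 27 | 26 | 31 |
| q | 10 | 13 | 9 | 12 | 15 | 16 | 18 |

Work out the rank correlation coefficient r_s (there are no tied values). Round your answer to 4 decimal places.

Rank p: 1, 3, 2, 4, 6, 5, 7
Rank q: 2, 4, 1, 3, 5, 6, 7
d = rank(p) − rank(q): -1, -1, 1, 1, 1, -1, 0; Σd² = 6
ρ = 1 − 6Σd² / [n(n²−1)] = 1 − 6×6 / (7×48) = 1 − 36/336 ≈ 0.8929

0.8929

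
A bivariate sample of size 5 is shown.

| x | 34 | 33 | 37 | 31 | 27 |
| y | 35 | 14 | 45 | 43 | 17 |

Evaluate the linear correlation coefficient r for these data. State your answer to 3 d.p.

0.554

n = 5, Σx = 162, Σy = 154, Σx² = 5304, Σy² = 5584, Σxy = 5109
nΣxy − ΣxΣy = 25545 − 24948 = 597
nΣx² − (Σx)² = 26520 − 26244 = 276; nΣy² − (Σy)² = 27920 − 23716 = 4204
r = 597 / √(276 × 4204) = 597 / 1077.1741 ≈ 0.554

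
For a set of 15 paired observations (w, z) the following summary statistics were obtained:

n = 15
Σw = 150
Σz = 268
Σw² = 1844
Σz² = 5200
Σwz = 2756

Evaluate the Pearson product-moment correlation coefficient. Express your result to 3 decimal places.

r = (nΣwz − ΣwΣz) / √[(nΣw² − (Σw)²)(nΣz² − (Σz)²)]
Numerator: 15×2756 − 150×268 = 1140
Denominator: √[(27660 − 22500)(78000 − 71824)] = √[5160 × 6176] = 5645.1891
r = 1140 / 5645.1891 ≈ 0.202

0.202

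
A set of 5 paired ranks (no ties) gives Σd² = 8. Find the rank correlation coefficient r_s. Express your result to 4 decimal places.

0.6000

ρ = 1 − 6Σd² / [n(n²−1)] = 1 − 6×8 / (5×24)
  = 1 − 48/120 = 1 − 0.40000 ≈ 0.6000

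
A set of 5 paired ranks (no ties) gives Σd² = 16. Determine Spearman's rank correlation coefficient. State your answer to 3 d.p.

0.200

ρ = 1 − 6Σd² / [n(n²−1)] = 1 − 6×16 / (5×24)
  = 1 − 96/120 = 1 − 0.8000 ≈ 0.200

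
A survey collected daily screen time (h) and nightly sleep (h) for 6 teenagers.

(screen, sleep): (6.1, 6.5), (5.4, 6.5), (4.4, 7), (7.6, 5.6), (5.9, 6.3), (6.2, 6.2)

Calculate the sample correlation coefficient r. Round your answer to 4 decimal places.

-0.9702

n = 6, Σx = 35.6, Σy = 38.1, Σx² = 216.74, Σy² = 242.99, Σxy = 223.72
nΣxy − ΣxΣy = 1342.32 − 1356.36 = -14.04
nΣx² − (Σx)² = 1300.44 − 1267.36 = 33.08; nΣy² − (Σy)² = 1457.94 − 1451.61 = 6.33
r = -14.04 / √(33.08 × 6.33) = -14.04 / 14.4705 ≈ -0.9702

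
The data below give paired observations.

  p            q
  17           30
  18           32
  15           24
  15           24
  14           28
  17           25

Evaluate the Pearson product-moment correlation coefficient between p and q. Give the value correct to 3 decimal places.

0.574

n = 6, Σp = 96, Σq = 163, Σp² = 1548, Σq² = 4485, Σpq = 2623
nΣpq − ΣpΣq = 15738 − 15648 = 90
nΣp² − (Σp)² = 9288 − 9216 = 72; nΣq² − (Σq)² = 26910 − 26569 = 341
r = 90 / √(72 × 341) = 90 / 156.6908 ≈ 0.574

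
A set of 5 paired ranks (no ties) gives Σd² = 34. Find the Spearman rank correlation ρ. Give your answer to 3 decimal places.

ρ = 1 − 6Σd² / [n(n²−1)] = 1 − 6×34 / (5×24)
  = 1 − 204/120 = 1 − 1.7000 ≈ -0.700

-0.700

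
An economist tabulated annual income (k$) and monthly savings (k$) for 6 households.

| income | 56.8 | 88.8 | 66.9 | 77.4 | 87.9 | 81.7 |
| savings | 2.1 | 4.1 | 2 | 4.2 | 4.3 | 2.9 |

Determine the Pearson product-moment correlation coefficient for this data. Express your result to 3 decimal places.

n = 6, Σx = 459.5, Σy = 19.6, Σx² = 35979.35, Σy² = 69.76, Σxy = 1557.14
nΣxy − ΣxΣy = 9342.84 − 9006.2 = 336.64
nΣx² − (Σx)² = 215876.1 − 211140.25 = 4735.85; nΣy² − (Σy)² = 418.56 − 384.16 = 34.4
r = 336.64 / √(4735.85 × 34.4) = 336.64 / 403.6251 ≈ 0.834

0.834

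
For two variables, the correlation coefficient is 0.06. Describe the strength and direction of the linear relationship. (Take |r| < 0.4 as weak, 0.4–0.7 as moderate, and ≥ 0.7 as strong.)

r = 0.06 > 0 so the relationship is positive.
|r| = 0.06, which falls in the weak range.

weak positive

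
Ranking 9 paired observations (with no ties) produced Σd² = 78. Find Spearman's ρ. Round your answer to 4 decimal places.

0.3500

ρ = 1 − 6Σd² / [n(n²−1)] = 1 − 6×78 / (9×80)
  = 1 − 468/720 = 1 − 0.65000 ≈ 0.3500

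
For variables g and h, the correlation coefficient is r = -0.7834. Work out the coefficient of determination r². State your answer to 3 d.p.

0.614

r² = (-0.7834)² = 0.614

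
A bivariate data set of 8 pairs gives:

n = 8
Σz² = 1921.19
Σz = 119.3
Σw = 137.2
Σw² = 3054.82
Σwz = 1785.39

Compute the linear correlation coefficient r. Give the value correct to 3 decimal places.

r = (nΣwz − ΣwΣz) / √[(nΣw² − (Σw)²)(nΣz² − (Σz)²)]
Numerator: 8×1785.39 − 137.2×119.3 = -2084.84
Denominator: √[(24438.56 − 18823.84)(15369.52 − 14232.49)] = √[5614.72 × 1137.03] = 2526.6787
r = -2084.84 / 2526.6787 ≈ -0.825

-0.825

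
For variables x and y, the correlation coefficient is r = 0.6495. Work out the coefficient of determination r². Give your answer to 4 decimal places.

r² = (0.6495)² = 0.4219

0.4219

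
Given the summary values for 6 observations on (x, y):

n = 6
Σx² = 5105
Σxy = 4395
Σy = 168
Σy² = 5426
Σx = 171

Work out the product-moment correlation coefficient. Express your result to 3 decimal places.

r = (nΣxy − ΣxΣy) / √[(nΣx² − (Σx)²)(nΣy² − (Σy)²)]
Numerator: 6×4395 − 171×168 = -2358
Denominator: √[(30630 − 29241)(32556 − 28224)] = √[1389 × 4332] = 2452.9876
r = -2358 / 2452.9876 ≈ -0.961

-0.961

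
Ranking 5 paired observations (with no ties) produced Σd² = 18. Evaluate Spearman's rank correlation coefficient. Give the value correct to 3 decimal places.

ρ = 1 − 6Σd² / [n(n²−1)] = 1 − 6×18 / (5×24)
  = 1 − 108/120 = 1 − 0.9000 ≈ 0.100

0.100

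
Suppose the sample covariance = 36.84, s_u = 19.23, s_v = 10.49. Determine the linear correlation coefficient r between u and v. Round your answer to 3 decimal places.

0.183

r = Cov(u,v) / (s_u · s_v) = 36.84 / (19.23 × 10.49)
  = 36.84 / 201.7227 ≈ 0.183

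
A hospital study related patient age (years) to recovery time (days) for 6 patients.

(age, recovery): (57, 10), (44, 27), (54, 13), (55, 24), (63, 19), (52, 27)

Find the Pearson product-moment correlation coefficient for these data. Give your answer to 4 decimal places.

-0.5247

n = 6, Σx = 325, Σy = 120, Σx² = 17799, Σy² = 2664, Σxy = 6381
nΣxy − ΣxΣy = 38286 − 39000 = -714
nΣx² − (Σx)² = 106794 − 105625 = 1169; nΣy² − (Σy)² = 15984 − 14400 = 1584
r = -714 / √(1169 × 1584) = -714 / 1360.7704 ≈ -0.5247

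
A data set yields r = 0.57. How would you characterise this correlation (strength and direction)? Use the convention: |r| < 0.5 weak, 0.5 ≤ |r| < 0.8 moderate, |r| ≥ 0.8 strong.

r = 0.57 > 0 so the relationship is positive.
|r| = 0.57, which falls in the moderate range.

moderate positive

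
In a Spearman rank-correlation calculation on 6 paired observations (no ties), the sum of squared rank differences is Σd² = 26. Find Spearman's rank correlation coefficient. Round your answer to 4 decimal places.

0.2571

ρ = 1 − 6Σd² / [n(n²−1)] = 1 − 6×26 / (6×35)
  = 1 − 156/210 = 1 − 0.74286 ≈ 0.2571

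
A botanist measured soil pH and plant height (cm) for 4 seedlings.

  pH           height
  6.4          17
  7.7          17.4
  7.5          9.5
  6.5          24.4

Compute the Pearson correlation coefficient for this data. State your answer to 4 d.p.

n = 4, Σx = 28.1, Σy = 68.3, Σx² = 198.75, Σy² = 1277.37, Σxy = 472.63
nΣxy − ΣxΣy = 1890.52 − 1919.23 = -28.71
nΣx² − (Σx)² = 795 − 789.61 = 5.39; nΣy² − (Σy)² = 5109.48 − 4664.89 = 444.59
r = -28.71 / √(5.39 × 444.59) = -28.71 / 48.9524 ≈ -0.5865

-0.5865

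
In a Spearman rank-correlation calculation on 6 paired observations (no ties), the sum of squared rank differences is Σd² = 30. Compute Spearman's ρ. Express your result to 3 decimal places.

ρ = 1 − 6Σd² / [n(n²−1)] = 1 − 6×30 / (6×35)
  = 1 − 180/210 = 1 − 0.8571 ≈ 0.143

0.143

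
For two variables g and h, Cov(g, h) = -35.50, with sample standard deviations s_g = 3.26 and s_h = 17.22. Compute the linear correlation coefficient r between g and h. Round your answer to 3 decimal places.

r = Cov(g,h) / (s_g · s_h) = -35.50 / (3.26 × 17.22)
  = -35.50 / 56.1372 ≈ -0.632

-0.632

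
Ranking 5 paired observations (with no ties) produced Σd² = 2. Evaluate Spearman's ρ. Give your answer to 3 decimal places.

ρ = 1 − 6Σd² / [n(n²−1)] = 1 − 6×2 / (5×24)
  = 1 − 12/120 = 1 − 0.1000 ≈ 0.900

0.900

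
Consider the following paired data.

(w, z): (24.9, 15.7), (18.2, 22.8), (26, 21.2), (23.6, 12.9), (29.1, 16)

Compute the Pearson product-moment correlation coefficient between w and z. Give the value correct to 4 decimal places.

-0.4719

n = 5, Σw = 121.8, Σz = 88.6, Σw² = 3031.02, Σz² = 1638.18, Σwz = 2127.13
nΣwz − ΣwΣz = 10635.65 − 10791.48 = -155.83
nΣw² − (Σw)² = 15155.1 − 14835.24 = 319.86; nΣz² − (Σz)² = 8190.9 − 7849.96 = 340.94
r = -155.83 / √(319.86 × 340.94) = -155.83 / 330.2318 ≈ -0.4719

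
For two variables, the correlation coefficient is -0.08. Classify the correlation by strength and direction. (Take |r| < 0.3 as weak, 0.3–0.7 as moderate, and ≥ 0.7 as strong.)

r = -0.08 < 0 so the relationship is negative.
|r| = 0.08, which falls in the weak range.

weak negative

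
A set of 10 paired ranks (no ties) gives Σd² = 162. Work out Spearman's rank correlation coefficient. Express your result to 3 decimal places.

ρ = 1 − 6Σd² / [n(n²−1)] = 1 − 6×162 / (10×99)
  = 1 − 972/990 = 1 − 0.9818 ≈ 0.018

0.018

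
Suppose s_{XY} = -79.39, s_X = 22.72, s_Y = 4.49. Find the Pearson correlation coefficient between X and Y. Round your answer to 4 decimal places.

-0.7782

r = Cov(X,Y) / (s_X · s_Y) = -79.39 / (22.72 × 4.49)
  = -79.39 / 102.0128 ≈ -0.7782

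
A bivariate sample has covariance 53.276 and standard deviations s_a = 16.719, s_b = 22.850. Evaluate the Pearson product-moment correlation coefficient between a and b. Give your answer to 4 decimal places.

0.1395

r = Cov(a,b) / (s_a · s_b) = 53.276 / (16.719 × 22.850)
  = 53.276 / 382.0292 ≈ 0.1395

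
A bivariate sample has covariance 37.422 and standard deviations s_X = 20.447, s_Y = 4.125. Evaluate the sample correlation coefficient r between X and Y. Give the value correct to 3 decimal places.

0.444

r = Cov(X,Y) / (s_X · s_Y) = 37.422 / (20.447 × 4.125)
  = 37.422 / 84.3439 ≈ 0.444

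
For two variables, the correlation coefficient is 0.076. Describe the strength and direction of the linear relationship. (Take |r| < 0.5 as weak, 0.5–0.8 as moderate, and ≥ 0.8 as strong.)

weak positive

r = 0.076 > 0 so the relationship is positive.
|r| = 0.076, which falls in the weak range.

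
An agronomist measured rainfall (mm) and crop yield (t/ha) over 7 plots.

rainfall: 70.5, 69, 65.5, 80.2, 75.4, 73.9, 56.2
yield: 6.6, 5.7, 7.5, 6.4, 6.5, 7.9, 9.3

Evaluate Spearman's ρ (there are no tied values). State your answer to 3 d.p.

Rank rainfall: 4, 3, 2, 7, 6, 5, 1
Rank yield: 4, 1, 5, 2, 3, 6, 7
d = rank(rainfall) − rank(yield): 0, 2, -3, 5, 3, -1, -6; Σd² = 84
ρ = 1 − 6Σd² / [n(n²−1)] = 1 − 6×84 / (7×48) = 1 − 504/336 ≈ -0.500

-0.500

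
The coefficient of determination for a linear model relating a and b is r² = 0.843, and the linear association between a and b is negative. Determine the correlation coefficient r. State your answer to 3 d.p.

|r| = √0.843 = 0.918
The association is negative, so r = −0.918.

-0.918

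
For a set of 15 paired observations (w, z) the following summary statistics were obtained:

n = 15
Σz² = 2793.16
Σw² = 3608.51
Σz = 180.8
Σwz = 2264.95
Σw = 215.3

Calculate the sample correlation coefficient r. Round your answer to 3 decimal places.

r = (nΣwz − ΣwΣz) / √[(nΣw² − (Σw)²)(nΣz² − (Σz)²)]
Numerator: 15×2264.95 − 215.3×180.8 = -4951.99
Denominator: √[(54127.65 − 46354.09)(41897.4 − 32688.64)] = √[7773.56 × 9208.76] = 8460.7830
r = -4951.99 / 8460.7830 ≈ -0.585

-0.585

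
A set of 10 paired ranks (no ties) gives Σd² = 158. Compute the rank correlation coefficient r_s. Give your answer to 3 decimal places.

0.042

ρ = 1 − 6Σd² / [n(n²−1)] = 1 − 6×158 / (10×99)
  = 1 − 948/990 = 1 − 0.9576 ≈ 0.042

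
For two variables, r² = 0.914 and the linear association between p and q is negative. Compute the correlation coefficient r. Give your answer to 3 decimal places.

-0.956

|r| = √0.914 = 0.956
The association is negative, so r = −0.956.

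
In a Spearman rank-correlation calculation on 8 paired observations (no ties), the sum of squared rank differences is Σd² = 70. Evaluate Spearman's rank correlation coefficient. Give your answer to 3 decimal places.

0.167

ρ = 1 − 6Σd² / [n(n²−1)] = 1 − 6×70 / (8×63)
  = 1 − 420/504 = 1 − 0.8333 ≈ 0.167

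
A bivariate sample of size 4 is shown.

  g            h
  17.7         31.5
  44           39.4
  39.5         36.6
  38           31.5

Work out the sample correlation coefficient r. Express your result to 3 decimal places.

0.703

n = 4, Σg = 139.2, Σh = 139, Σg² = 5253.54, Σh² = 4876.42, Σgh = 4933.85
nΣgh − ΣgΣh = 19735.4 − 19348.8 = 386.6
nΣg² − (Σg)² = 21014.16 − 19376.64 = 1637.52; nΣh² − (Σh)² = 19505.68 − 19321 = 184.68
r = 386.6 / √(1637.52 × 184.68) = 386.6 / 549.9247 ≈ 0.703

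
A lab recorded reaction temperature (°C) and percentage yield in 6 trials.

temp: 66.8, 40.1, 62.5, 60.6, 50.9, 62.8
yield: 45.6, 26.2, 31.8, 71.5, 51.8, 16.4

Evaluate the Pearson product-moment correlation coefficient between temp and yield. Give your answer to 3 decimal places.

n = 6, Σx = 343.7, Σy = 243.3, Σx² = 20183.51, Σy² = 11841.49, Σxy = 14083.64
nΣxy − ΣxΣy = 84501.84 − 83622.21 = 879.63
nΣx² − (Σx)² = 121101.06 − 118129.69 = 2971.37; nΣy² − (Σy)² = 71048.94 − 59194.89 = 11854.05
r = 879.63 / √(2971.37 × 11854.05) = 879.63 / 5934.8773 ≈ 0.148

0.148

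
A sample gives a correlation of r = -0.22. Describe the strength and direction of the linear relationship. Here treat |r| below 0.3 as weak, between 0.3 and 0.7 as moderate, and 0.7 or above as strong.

r = -0.22 < 0 so the relationship is negative.
|r| = 0.22, which falls in the weak range.

weak negative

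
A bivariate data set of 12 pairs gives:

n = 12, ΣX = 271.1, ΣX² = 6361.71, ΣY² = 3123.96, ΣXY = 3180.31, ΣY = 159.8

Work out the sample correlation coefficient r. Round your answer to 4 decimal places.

r = (nΣXY − ΣXΣY) / √[(nΣX² − (ΣX)²)(nΣY² − (ΣY)²)]
Numerator: 12×3180.31 − 271.1×159.8 = -5158.06
Denominator: √[(76340.52 − 73495.21)(37487.52 − 25536.04)] = √[2845.31 × 11951.48] = 5831.4377
r = -5158.06 / 5831.4377 ≈ -0.8845

-0.8845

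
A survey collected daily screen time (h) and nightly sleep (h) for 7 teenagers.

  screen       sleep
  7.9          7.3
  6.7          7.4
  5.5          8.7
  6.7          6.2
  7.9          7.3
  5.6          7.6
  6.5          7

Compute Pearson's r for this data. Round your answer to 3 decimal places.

n = 7, Σx = 46.8, Σy = 51.5, Σx² = 318.46, Σy² = 382.23, Σxy = 342.37
nΣxy − ΣxΣy = 2396.59 − 2410.2 = -13.61
nΣx² − (Σx)² = 2229.22 − 2190.24 = 38.98; nΣy² − (Σy)² = 2675.61 − 2652.25 = 23.36
r = -13.61 / √(38.98 × 23.36) = -13.61 / 30.1757 ≈ -0.451

-0.451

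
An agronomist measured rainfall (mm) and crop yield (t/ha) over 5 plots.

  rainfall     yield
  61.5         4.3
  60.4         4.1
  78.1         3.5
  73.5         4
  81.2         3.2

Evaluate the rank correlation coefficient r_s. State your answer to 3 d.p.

Rank rainfall: 2, 1, 4, 3, 5
Rank yield: 5, 4, 2, 3, 1
d = rank(rainfall) − rank(yield): -3, -3, 2, 0, 4; Σd² = 38
ρ = 1 − 6Σd² / [n(n²−1)] = 1 − 6×38 / (5×24) = 1 − 228/120 ≈ -0.900

-0.900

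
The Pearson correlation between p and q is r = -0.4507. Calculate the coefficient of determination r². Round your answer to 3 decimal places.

r² = (-0.4507)² = 0.203

0.203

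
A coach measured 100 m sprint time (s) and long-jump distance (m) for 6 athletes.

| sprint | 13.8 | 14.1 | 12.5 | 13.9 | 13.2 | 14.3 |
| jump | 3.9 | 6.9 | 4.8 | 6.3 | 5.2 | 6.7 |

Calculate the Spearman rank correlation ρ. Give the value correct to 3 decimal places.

0.771

Rank sprint: 3, 5, 1, 4, 2, 6
Rank jump: 1, 6, 2, 4, 3, 5
d = rank(sprint) − rank(jump): 2, -1, -1, 0, -1, 1; Σd² = 8
ρ = 1 − 6Σd² / [n(n²−1)] = 1 − 6×8 / (6×35) = 1 − 48/210 ≈ 0.771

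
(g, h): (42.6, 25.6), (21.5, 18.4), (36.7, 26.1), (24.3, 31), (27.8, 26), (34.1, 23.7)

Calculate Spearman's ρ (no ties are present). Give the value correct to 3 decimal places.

0.143

Rank g: 6, 1, 5, 2, 3, 4
Rank h: 3, 1, 5, 6, 4, 2
d = rank(g) − rank(h): 3, 0, 0, -4, -1, 2; Σd² = 30
ρ = 1 − 6Σd² / [n(n²−1)] = 1 − 6×30 / (6×35) = 1 − 180/210 ≈ 0.143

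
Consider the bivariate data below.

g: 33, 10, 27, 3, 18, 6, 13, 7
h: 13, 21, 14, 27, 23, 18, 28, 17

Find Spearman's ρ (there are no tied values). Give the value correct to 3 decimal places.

Rank g: 8, 4, 7, 1, 6, 2, 5, 3
Rank h: 1, 5, 2, 7, 6, 4, 8, 3
d = rank(g) − rank(h): 7, -1, 5, -6, 0, -2, -3, 0; Σd² = 124
ρ = 1 − 6Σd² / [n(n²−1)] = 1 − 6×124 / (8×63) = 1 − 744/504 ≈ -0.476

-0.476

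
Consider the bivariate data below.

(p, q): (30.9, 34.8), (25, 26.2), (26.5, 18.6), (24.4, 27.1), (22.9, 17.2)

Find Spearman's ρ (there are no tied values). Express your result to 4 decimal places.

0.6000

Rank p: 5, 3, 4, 2, 1
Rank q: 5, 3, 2, 4, 1
d = rank(p) − rank(q): 0, 0, 2, -2, 0; Σd² = 8
ρ = 1 − 6Σd² / [n(n²−1)] = 1 − 6×8 / (5×24) = 1 − 48/120 ≈ 0.6000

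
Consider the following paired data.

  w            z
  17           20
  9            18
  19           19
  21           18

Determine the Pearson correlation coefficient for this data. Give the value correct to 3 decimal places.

n = 4, Σw = 66, Σz = 75, Σw² = 1172, Σz² = 1409, Σwz = 1241
nΣwz − ΣwΣz = 4964 − 4950 = 14
nΣw² − (Σw)² = 4688 − 4356 = 332; nΣz² − (Σz)² = 5636 − 5625 = 11
r = 14 / √(332 × 11) = 14 / 60.4318 ≈ 0.232

0.232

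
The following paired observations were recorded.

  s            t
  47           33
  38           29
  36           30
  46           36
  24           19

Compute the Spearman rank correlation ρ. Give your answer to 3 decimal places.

0.800

Rank s: 5, 3, 2, 4, 1
Rank t: 4, 2, 3, 5, 1
d = rank(s) − rank(t): 1, 1, -1, -1, 0; Σd² = 4
ρ = 1 − 6Σd² / [n(n²−1)] = 1 − 6×4 / (5×24) = 1 − 24/120 ≈ 0.800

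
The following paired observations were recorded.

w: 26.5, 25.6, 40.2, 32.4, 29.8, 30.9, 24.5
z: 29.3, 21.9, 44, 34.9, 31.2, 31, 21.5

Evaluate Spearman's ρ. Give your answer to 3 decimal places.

Rank w: 3, 2, 7, 6, 4, 5, 1
Rank z: 3, 2, 7, 6, 5, 4, 1
d = rank(w) − rank(z): 0, 0, 0, 0, -1, 1, 0; Σd² = 2
ρ = 1 − 6Σd² / [n(n²−1)] = 1 − 6×2 / (7×48) = 1 − 12/336 ≈ 0.964

0.964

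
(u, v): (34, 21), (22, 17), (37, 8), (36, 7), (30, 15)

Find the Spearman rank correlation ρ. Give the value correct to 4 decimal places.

Rank u: 3, 1, 5, 4, 2
Rank v: 5, 4, 2, 1, 3
d = rank(u) − rank(v): -2, -3, 3, 3, -1; Σd² = 32
ρ = 1 − 6Σd² / [n(n²−1)] = 1 − 6×32 / (5×24) = 1 − 192/120 ≈ -0.6000

-0.6000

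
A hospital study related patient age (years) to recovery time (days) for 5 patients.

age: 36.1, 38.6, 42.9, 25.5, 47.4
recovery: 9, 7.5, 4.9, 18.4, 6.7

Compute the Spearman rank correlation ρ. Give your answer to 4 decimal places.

-0.9000

Rank age: 2, 3, 4, 1, 5
Rank recovery: 4, 3, 1, 5, 2
d = rank(age) − rank(recovery): -2, 0, 3, -4, 3; Σd² = 38
ρ = 1 − 6Σd² / [n(n²−1)] = 1 − 6×38 / (5×24) = 1 − 228/120 ≈ -0.9000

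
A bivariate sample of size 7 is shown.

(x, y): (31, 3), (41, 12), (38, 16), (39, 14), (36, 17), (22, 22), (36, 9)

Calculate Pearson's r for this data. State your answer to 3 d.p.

-0.295

n = 7, Σx = 243, Σy = 93, Σx² = 8683, Σy² = 1459, Σxy = 3159
nΣxy − ΣxΣy = 22113 − 22599 = -486
nΣx² − (Σx)² = 60781 − 59049 = 1732; nΣy² − (Σy)² = 10213 − 8649 = 1564
r = -486 / √(1732 × 1564) = -486 / 1645.8578 ≈ -0.295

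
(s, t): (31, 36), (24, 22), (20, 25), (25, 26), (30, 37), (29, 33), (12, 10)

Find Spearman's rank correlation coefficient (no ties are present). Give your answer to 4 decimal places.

Rank s: 7, 3, 2, 4, 6, 5, 1
Rank t: 6, 2, 3, 4, 7, 5, 1
d = rank(s) − rank(t): 1, 1, -1, 0, -1, 0, 0; Σd² = 4
ρ = 1 − 6Σd² / [n(n²−1)] = 1 − 6×4 / (7×48) = 1 − 24/336 ≈ 0.9286

0.9286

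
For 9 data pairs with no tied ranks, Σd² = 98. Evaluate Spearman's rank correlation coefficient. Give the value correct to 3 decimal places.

ρ = 1 − 6Σd² / [n(n²−1)] = 1 − 6×98 / (9×80)
  = 1 − 588/720 = 1 − 0.8167 ≈ 0.183

0.183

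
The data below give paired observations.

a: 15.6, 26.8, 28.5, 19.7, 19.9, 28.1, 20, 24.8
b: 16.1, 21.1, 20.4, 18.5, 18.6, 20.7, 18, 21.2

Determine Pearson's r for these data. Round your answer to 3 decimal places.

n = 8, Σa = 183.4, Σb = 154.6, Σa² = 4362.6, Σb² = 3010.72, Σab = 3600.06
nΣab − ΣaΣb = 28800.48 − 28353.64 = 446.84
nΣa² − (Σa)² = 34900.8 − 33635.56 = 1265.24; nΣb² − (Σb)² = 24085.76 − 23901.16 = 184.6
r = 446.84 / √(1265.24 × 184.6) = 446.84 / 483.2839 ≈ 0.925

0.925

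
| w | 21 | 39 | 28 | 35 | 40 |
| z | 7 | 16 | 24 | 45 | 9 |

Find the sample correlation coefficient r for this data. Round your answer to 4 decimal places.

n = 5, Σw = 163, Σz = 101, Σw² = 5571, Σz² = 2987, Σwz = 3378
nΣwz − ΣwΣz = 16890 − 16463 = 427
nΣw² − (Σw)² = 27855 − 26569 = 1286; nΣz² − (Σz)² = 14935 − 10201 = 4734
r = 427 / √(1286 × 4734) = 427 / 2467.3719 ≈ 0.1731

0.1731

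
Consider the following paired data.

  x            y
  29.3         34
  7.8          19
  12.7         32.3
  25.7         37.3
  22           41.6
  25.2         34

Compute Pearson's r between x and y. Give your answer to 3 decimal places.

0.726

n = 6, Σx = 122.7, Σy = 198.2, Σx² = 2860.15, Σy² = 6838.14, Σxy = 4285.22
nΣxy − ΣxΣy = 25711.32 − 24319.14 = 1392.18
nΣx² − (Σx)² = 17160.9 − 15055.29 = 2105.61; nΣy² − (Σy)² = 41028.84 − 39283.24 = 1745.6
r = 1392.18 / √(2105.61 × 1745.6) = 1392.18 / 1917.1731 ≈ 0.726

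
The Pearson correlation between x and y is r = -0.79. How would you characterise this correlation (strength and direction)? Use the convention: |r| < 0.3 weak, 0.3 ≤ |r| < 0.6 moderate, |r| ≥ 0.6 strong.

r = -0.79 < 0 so the relationship is negative.
|r| = 0.79, which falls in the strong range.

strong negative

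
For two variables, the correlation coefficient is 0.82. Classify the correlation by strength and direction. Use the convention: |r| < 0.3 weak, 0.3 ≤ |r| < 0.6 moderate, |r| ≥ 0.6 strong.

strong positive

r = 0.82 > 0 so the relationship is positive.
|r| = 0.82, which falls in the strong range.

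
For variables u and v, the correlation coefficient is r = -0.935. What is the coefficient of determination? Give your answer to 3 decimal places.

r² = (-0.935)² = 0.874

0.874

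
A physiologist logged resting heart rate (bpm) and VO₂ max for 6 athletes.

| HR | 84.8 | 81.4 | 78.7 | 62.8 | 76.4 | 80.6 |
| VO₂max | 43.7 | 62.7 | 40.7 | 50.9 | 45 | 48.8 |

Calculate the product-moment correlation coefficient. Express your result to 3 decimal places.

n = 6, Σx = 464.7, Σy = 291.8, Σx² = 36287.85, Σy² = 14494.72, Σxy = 22580.43
nΣxy − ΣxΣy = 135482.58 − 135599.46 = -116.88
nΣx² − (Σx)² = 217727.1 − 215946.09 = 1781.01; nΣy² − (Σy)² = 86968.32 − 85147.24 = 1821.08
r = -116.88 / √(1781.01 × 1821.08) = -116.88 / 1800.9336 ≈ -0.065

-0.065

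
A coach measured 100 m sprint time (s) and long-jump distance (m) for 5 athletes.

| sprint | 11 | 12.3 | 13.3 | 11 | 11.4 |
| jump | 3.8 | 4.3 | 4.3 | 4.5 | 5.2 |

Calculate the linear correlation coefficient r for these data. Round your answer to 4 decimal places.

n = 5, Σx = 59, Σy = 22.1, Σx² = 700.14, Σy² = 98.71, Σxy = 260.66
nΣxy − ΣxΣy = 1303.3 − 1303.9 = -0.6
nΣx² − (Σx)² = 3500.7 − 3481 = 19.7; nΣy² − (Σy)² = 493.55 − 488.41 = 5.14
r = -0.6 / √(19.7 × 5.14) = -0.6 / 10.0627 ≈ -0.0596

-0.0596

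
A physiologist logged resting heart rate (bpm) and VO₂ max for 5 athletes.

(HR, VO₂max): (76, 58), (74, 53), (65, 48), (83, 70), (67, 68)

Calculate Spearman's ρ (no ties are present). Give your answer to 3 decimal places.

0.700

Rank HR: 4, 3, 1, 5, 2
Rank VO₂max: 3, 2, 1, 5, 4
d = rank(HR) − rank(VO₂max): 1, 1, 0, 0, -2; Σd² = 6
ρ = 1 − 6Σd² / [n(n²−1)] = 1 − 6×6 / (5×24) = 1 − 36/120 ≈ 0.700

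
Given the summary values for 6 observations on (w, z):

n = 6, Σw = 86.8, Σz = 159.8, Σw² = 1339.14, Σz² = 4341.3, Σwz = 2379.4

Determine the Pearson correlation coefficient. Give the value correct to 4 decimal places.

r = (nΣwz − ΣwΣz) / √[(nΣw² − (Σw)²)(nΣz² − (Σz)²)]
Numerator: 6×2379.4 − 86.8×159.8 = 405.76
Denominator: √[(8034.84 − 7534.24)(26047.8 − 25536.04)] = √[500.6 × 511.76] = 506.1492
r = 405.76 / 506.1492 ≈ 0.8017

0.8017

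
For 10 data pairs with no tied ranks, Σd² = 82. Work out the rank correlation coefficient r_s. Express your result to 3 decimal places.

ρ = 1 − 6Σd² / [n(n²−1)] = 1 − 6×82 / (10×99)
  = 1 − 492/990 = 1 − 0.4970 ≈ 0.503

0.503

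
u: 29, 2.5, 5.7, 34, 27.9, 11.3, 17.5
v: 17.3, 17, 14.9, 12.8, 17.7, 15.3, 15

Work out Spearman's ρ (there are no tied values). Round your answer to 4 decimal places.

-0.0357

Rank u: 6, 1, 2, 7, 5, 3, 4
Rank v: 6, 5, 2, 1, 7, 4, 3
d = rank(u) − rank(v): 0, -4, 0, 6, -2, -1, 1; Σd² = 58
ρ = 1 − 6Σd² / [n(n²−1)] = 1 − 6×58 / (7×48) = 1 − 348/336 ≈ -0.0357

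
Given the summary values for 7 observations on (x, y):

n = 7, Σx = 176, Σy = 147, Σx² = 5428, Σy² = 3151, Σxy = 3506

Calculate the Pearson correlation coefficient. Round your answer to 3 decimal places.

-0.750

r = (nΣxy − ΣxΣy) / √[(nΣx² − (Σx)²)(nΣy² − (Σy)²)]
Numerator: 7×3506 − 176×147 = -1330
Denominator: √[(37996 − 30976)(22057 − 21609)] = √[7020 × 448] = 1773.4035
r = -1330 / 1773.4035 ≈ -0.750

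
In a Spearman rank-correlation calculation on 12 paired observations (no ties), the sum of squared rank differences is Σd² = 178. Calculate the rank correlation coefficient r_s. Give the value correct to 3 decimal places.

0.378

ρ = 1 − 6Σd² / [n(n²−1)] = 1 − 6×178 / (12×143)
  = 1 − 1068/1716 = 1 − 0.6224 ≈ 0.378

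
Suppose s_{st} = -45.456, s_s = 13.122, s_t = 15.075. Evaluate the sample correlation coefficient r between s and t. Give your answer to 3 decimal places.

r = Cov(s,t) / (s_s · s_t) = -45.456 / (13.122 × 15.075)
  = -45.456 / 197.8141 ≈ -0.230

-0.230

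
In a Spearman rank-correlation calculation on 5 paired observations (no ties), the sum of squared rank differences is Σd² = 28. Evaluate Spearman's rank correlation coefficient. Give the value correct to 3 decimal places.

-0.400

ρ = 1 − 6Σd² / [n(n²−1)] = 1 − 6×28 / (5×24)
  = 1 − 168/120 = 1 − 1.4000 ≈ -0.400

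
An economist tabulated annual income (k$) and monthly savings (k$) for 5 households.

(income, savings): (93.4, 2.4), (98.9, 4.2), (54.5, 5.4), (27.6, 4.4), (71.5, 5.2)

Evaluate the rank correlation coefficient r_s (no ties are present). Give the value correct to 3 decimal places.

-0.600

Rank income: 4, 5, 2, 1, 3
Rank savings: 1, 2, 5, 3, 4
d = rank(income) − rank(savings): 3, 3, -3, -2, -1; Σd² = 32
ρ = 1 − 6Σd² / [n(n²−1)] = 1 − 6×32 / (5×24) = 1 − 192/120 ≈ -0.600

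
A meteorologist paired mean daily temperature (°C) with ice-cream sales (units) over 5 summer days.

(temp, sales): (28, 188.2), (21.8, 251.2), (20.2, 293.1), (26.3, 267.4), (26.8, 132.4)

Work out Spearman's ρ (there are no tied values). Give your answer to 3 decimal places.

Rank temp: 5, 2, 1, 3, 4
Rank sales: 2, 3, 5, 4, 1
d = rank(temp) − rank(sales): 3, -1, -4, -1, 3; Σd² = 36
ρ = 1 − 6Σd² / [n(n²−1)] = 1 − 6×36 / (5×24) = 1 − 216/120 ≈ -0.800

-0.800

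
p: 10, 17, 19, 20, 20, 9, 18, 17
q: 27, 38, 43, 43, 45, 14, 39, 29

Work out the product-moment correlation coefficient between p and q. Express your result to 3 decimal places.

n = 8, Σp = 130, Σq = 278, Σp² = 2244, Σq² = 10454, Σpq = 4814
nΣpq − ΣpΣq = 38512 − 36140 = 2372
nΣp² − (Σp)² = 17952 − 16900 = 1052; nΣq² − (Σq)² = 83632 − 77284 = 6348
r = 2372 / √(1052 × 6348) = 2372 / 2584.2012 ≈ 0.918

0.918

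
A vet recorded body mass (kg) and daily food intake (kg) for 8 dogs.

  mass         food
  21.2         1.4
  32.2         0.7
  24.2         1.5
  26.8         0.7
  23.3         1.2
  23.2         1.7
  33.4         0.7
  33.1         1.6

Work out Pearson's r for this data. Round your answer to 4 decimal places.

n = 8, Σx = 217.4, Σy = 9.5, Σx² = 6082.46, Σy² = 12.57, Σxy = 251.02
nΣxy − ΣxΣy = 2008.16 − 2065.3 = -57.14
nΣx² − (Σx)² = 48659.68 − 47262.76 = 1396.92; nΣy² − (Σy)² = 100.56 − 90.25 = 10.31
r = -57.14 / √(1396.92 × 10.31) = -57.14 / 120.0094 ≈ -0.4761

-0.4761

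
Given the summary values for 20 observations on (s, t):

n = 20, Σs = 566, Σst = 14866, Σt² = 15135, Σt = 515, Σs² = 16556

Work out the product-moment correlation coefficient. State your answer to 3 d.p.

0.290

r = (nΣst − ΣsΣt) / √[(nΣs² − (Σs)²)(nΣt² − (Σt)²)]
Numerator: 20×14866 − 566×515 = 5830
Denominator: √[(331120 − 320356)(302700 − 265225)] = √[10764 × 37475] = 20084.3446
r = 5830 / 20084.3446 ≈ 0.290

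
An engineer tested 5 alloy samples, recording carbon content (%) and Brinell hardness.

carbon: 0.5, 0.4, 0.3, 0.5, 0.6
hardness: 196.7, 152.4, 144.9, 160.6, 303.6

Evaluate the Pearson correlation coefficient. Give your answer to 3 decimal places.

0.817

n = 5, Σx = 2.3, Σy = 958.2, Σx² = 1.11, Σy² = 200877.98, Σxy = 465.24
nΣxy − ΣxΣy = 2326.2 − 2203.86 = 122.34
nΣx² − (Σx)² = 5.55 − 5.29 = 0.26; nΣy² − (Σy)² = 1004389.9 − 918147.24 = 86242.66
r = 122.34 / √(0.26 × 86242.66) = 122.34 / 149.7434 ≈ 0.817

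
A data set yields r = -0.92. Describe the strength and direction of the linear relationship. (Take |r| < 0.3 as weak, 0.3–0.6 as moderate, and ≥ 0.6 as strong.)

strong negative

r = -0.92 < 0 so the relationship is negative.
|r| = 0.92, which falls in the strong range.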